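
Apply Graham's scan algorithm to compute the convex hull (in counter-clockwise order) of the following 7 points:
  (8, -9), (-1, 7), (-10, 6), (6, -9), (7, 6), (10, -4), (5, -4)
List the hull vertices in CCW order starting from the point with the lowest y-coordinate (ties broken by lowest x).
Hull (CCW) = [(6, -9), (8, -9), (10, -4), (7, 6), (-1, 7), (-10, 6)]

Graham scan procedure:
  1. Find the pivot p₀ = point with lowest y (tie → lowest x): (6, -9).
  2. Sort the remaining points by polar angle around p₀.
  3. Walk through sorted points, maintaining a stack; pop the top while the last three entries make a non-left turn (cross product ≤ 0).
  4. Final stack is the convex hull in CCW order: (6, -9), (8, -9), (10, -4), (7, 6), (-1, 7), (-10, 6).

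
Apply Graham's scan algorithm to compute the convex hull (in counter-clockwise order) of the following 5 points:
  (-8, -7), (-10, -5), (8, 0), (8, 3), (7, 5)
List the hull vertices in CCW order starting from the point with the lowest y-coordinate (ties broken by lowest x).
Hull (CCW) = [(-8, -7), (8, 0), (8, 3), (7, 5), (-10, -5)]

Graham scan procedure:
  1. Find the pivot p₀ = point with lowest y (tie → lowest x): (-8, -7).
  2. Sort the remaining points by polar angle around p₀.
  3. Walk through sorted points, maintaining a stack; pop the top while the last three entries make a non-left turn (cross product ≤ 0).
  4. Final stack is the convex hull in CCW order: (-8, -7), (8, 0), (8, 3), (7, 5), (-10, -5).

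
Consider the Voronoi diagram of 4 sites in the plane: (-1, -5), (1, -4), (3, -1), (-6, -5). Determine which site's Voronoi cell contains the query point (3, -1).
Nearest site = (3, -1)

The Voronoi cell of site s contains exactly those query points closer to s than to any other site. Compute squared distances from q = (3, -1) to each site:
  (3 − 3)² + (-1 − -1)² = 0
  (1 − 3)² + (-4 − -1)² = 13
  (-1 − 3)² + (-5 − -1)² = 32
  (-6 − 3)² + (-5 − -1)² = 97
Minimum is attained by (3, -1), so q lies in its Voronoi cell.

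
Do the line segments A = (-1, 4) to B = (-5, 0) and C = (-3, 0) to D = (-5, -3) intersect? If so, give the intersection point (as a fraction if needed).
No (intersection of containing lines falls outside at least one segment)

Parametrize and solve: t = -1/2, s = -2. At least one of these is outside [0, 1], so the segments do not intersect.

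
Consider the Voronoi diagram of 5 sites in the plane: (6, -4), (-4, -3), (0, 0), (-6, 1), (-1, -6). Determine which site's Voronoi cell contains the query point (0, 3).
Nearest site = (0, 0)

The Voronoi cell of site s contains exactly those query points closer to s than to any other site. Compute squared distances from q = (0, 3) to each site:
  (0 − 0)² + (0 − 3)² = 9
  (-6 − 0)² + (1 − 3)² = 40
  (-4 − 0)² + (-3 − 3)² = 52
  (-1 − 0)² + (-6 − 3)² = 82
  (6 − 0)² + (-4 − 3)² = 85
Minimum is attained by (0, 0), so q lies in its Voronoi cell.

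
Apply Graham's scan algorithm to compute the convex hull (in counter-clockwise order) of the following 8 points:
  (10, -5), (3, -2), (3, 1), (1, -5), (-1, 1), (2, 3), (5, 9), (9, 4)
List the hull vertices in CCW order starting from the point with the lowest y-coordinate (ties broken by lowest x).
Hull (CCW) = [(1, -5), (10, -5), (9, 4), (5, 9), (-1, 1)]

Graham scan procedure:
  1. Find the pivot p₀ = point with lowest y (tie → lowest x): (1, -5).
  2. Sort the remaining points by polar angle around p₀.
  3. Walk through sorted points, maintaining a stack; pop the top while the last three entries make a non-left turn (cross product ≤ 0).
  4. Final stack is the convex hull in CCW order: (1, -5), (10, -5), (9, 4), (5, 9), (-1, 1).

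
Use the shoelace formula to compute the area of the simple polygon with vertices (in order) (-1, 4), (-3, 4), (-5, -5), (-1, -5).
Area = 27

Shoelace formula: Area = (1/2) |Σ_i (x_i · y_{i+1} − x_{i+1} · y_i)| (indices mod n). Compute each cross term:
  (-1)(4) − (-3)(4) = 8
  (-3)(-5) − (-5)(4) = 35
  (-5)(-5) − (-1)(-5) = 20
  (-1)(4) − (-1)(-5) = -9
Sum = 54, so (signed) Area = 54/2 = 27, |Area| = 27.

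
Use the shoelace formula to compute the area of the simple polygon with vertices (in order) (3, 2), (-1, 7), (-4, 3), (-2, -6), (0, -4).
Area = 49

Shoelace formula: Area = (1/2) |Σ_i (x_i · y_{i+1} − x_{i+1} · y_i)| (indices mod n). Compute each cross term:
  (3)(7) − (-1)(2) = 23
  (-1)(3) − (-4)(7) = 25
  (-4)(-6) − (-2)(3) = 30
  (-2)(-4) − (0)(-6) = 8
  (0)(2) − (3)(-4) = 12
Sum = 98, so (signed) Area = 98/2 = 49, |Area| = 49.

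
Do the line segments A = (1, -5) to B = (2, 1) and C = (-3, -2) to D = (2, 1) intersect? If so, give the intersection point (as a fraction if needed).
Yes; intersection at (2, 1) (t = 1 on AB, s = 1 on CD)

Parametrize AB as A + t(B − A) = (1 + 1 t, -5 + 6 t) and CD as C + s(D − C) = (-3 + 5 s, -2 + 3 s). Solve the linear system for (t, s). Determinant = 27 ≠ 0, so a unique intersection of the containing lines exists. Solution: t = 1, s = 1 — both in [0, 1], so the segments cross. Intersection point: (2, 1).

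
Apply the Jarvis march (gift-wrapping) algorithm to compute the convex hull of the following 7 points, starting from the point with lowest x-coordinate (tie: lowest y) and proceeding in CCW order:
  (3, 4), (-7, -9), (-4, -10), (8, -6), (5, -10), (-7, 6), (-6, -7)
Hull (CCW) = [(-7, -9), (-4, -10), (5, -10), (8, -6), (3, 4), (-7, 6)]

Jarvis march: at each step, from the current hull vertex p, select the next vertex q as the point such that every other point lies strictly to the left of (or on) the directed line p → q. (Equivalently: for every other point r, the cross product (q − p) × (r − p) ≥ 0.)
Starting point (lowest x, tie lowest y): (-7, -9). Wrap until returning to start. Resulting hull: (-7, -9), (-4, -10), (5, -10), (8, -6), (3, 4), (-7, 6).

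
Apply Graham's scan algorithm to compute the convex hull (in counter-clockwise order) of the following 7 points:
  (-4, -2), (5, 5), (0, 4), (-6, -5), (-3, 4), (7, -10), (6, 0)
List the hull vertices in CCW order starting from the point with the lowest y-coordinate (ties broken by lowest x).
Hull (CCW) = [(7, -10), (6, 0), (5, 5), (-3, 4), (-6, -5)]

Graham scan procedure:
  1. Find the pivot p₀ = point with lowest y (tie → lowest x): (7, -10).
  2. Sort the remaining points by polar angle around p₀.
  3. Walk through sorted points, maintaining a stack; pop the top while the last three entries make a non-left turn (cross product ≤ 0).
  4. Final stack is the convex hull in CCW order: (7, -10), (6, 0), (5, 5), (-3, 4), (-6, -5).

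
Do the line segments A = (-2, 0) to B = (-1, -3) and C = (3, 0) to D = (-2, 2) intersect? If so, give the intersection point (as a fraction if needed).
No (intersection of containing lines falls outside at least one segment)

Parametrize and solve: t = -10/13, s = 15/13. At least one of these is outside [0, 1], so the segments do not intersect.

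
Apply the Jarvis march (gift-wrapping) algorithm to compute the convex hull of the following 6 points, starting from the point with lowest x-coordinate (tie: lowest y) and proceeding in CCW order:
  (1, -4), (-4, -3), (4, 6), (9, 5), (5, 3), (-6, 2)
Hull (CCW) = [(-6, 2), (-4, -3), (1, -4), (9, 5), (4, 6)]

Jarvis march: at each step, from the current hull vertex p, select the next vertex q as the point such that every other point lies strictly to the left of (or on) the directed line p → q. (Equivalently: for every other point r, the cross product (q − p) × (r − p) ≥ 0.)
Starting point (lowest x, tie lowest y): (-6, 2). Wrap until returning to start. Resulting hull: (-6, 2), (-4, -3), (1, -4), (9, 5), (4, 6).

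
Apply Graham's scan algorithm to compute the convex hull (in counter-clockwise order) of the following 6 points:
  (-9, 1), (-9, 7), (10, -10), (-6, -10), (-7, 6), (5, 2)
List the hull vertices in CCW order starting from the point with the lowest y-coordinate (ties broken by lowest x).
Hull (CCW) = [(-6, -10), (10, -10), (5, 2), (-9, 7), (-9, 1)]

Graham scan procedure:
  1. Find the pivot p₀ = point with lowest y (tie → lowest x): (-6, -10).
  2. Sort the remaining points by polar angle around p₀.
  3. Walk through sorted points, maintaining a stack; pop the top while the last three entries make a non-left turn (cross product ≤ 0).
  4. Final stack is the convex hull in CCW order: (-6, -10), (10, -10), (5, 2), (-9, 7), (-9, 1).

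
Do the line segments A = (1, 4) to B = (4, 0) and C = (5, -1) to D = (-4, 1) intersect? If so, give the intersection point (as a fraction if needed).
No (intersection of containing lines falls outside at least one segment)

Parametrize and solve: t = 37/30, s = 1/30. At least one of these is outside [0, 1], so the segments do not intersect.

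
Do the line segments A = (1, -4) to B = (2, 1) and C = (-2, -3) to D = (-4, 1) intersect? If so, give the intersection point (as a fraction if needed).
No (intersection of containing lines falls outside at least one segment)

Parametrize and solve: t = -5/7, s = -8/7. At least one of these is outside [0, 1], so the segments do not intersect.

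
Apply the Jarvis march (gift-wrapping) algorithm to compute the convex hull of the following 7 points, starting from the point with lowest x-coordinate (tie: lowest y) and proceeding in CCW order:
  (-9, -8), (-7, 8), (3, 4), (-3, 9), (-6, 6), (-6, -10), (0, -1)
Hull (CCW) = [(-9, -8), (-6, -10), (0, -1), (3, 4), (-3, 9), (-7, 8)]

Jarvis march: at each step, from the current hull vertex p, select the next vertex q as the point such that every other point lies strictly to the left of (or on) the directed line p → q. (Equivalently: for every other point r, the cross product (q − p) × (r − p) ≥ 0.)
Starting point (lowest x, tie lowest y): (-9, -8). Wrap until returning to start. Resulting hull: (-9, -8), (-6, -10), (0, -1), (3, 4), (-3, 9), (-7, 8).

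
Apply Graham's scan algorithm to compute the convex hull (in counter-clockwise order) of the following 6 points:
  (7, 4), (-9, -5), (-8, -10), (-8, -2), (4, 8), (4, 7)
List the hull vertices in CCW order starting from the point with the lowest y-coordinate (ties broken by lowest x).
Hull (CCW) = [(-8, -10), (7, 4), (4, 8), (-8, -2), (-9, -5)]

Graham scan procedure:
  1. Find the pivot p₀ = point with lowest y (tie → lowest x): (-8, -10).
  2. Sort the remaining points by polar angle around p₀.
  3. Walk through sorted points, maintaining a stack; pop the top while the last three entries make a non-left turn (cross product ≤ 0).
  4. Final stack is the convex hull in CCW order: (-8, -10), (7, 4), (4, 8), (-8, -2), (-9, -5).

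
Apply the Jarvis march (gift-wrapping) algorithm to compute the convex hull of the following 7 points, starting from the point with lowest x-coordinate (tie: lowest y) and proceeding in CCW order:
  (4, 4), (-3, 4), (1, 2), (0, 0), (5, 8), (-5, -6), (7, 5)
Hull (CCW) = [(-5, -6), (7, 5), (5, 8), (-3, 4)]

Jarvis march: at each step, from the current hull vertex p, select the next vertex q as the point such that every other point lies strictly to the left of (or on) the directed line p → q. (Equivalently: for every other point r, the cross product (q − p) × (r − p) ≥ 0.)
Starting point (lowest x, tie lowest y): (-5, -6). Wrap until returning to start. Resulting hull: (-5, -6), (7, 5), (5, 8), (-3, 4).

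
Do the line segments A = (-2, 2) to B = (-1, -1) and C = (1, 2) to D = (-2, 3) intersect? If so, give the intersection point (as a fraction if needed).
No (intersection of containing lines falls outside at least one segment)

Parametrize and solve: t = -3/8, s = 9/8. At least one of these is outside [0, 1], so the segments do not intersect.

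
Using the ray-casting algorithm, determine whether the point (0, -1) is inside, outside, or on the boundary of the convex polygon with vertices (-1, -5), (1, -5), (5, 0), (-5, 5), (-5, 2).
The point (0, -1) lies strictly inside the polygon

Cast a horizontal ray to the right from the query point and count how many polygon edges it crosses (each edge strictly once or zero times, handled with the usual half-open convention). 
Parity of crossings → odd ⇒ inside.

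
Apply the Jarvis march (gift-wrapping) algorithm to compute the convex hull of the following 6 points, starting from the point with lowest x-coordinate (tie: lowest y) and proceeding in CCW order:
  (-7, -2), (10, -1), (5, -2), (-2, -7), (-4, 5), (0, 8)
Hull (CCW) = [(-7, -2), (-2, -7), (10, -1), (0, 8), (-4, 5)]

Jarvis march: at each step, from the current hull vertex p, select the next vertex q as the point such that every other point lies strictly to the left of (or on) the directed line p → q. (Equivalently: for every other point r, the cross product (q − p) × (r − p) ≥ 0.)
Starting point (lowest x, tie lowest y): (-7, -2). Wrap until returning to start. Resulting hull: (-7, -2), (-2, -7), (10, -1), (0, 8), (-4, 5).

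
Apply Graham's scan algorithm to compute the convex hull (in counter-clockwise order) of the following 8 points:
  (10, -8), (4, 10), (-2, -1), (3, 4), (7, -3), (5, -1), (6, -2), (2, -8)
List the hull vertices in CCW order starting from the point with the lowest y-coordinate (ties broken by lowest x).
Hull (CCW) = [(2, -8), (10, -8), (4, 10), (-2, -1)]

Graham scan procedure:
  1. Find the pivot p₀ = point with lowest y (tie → lowest x): (2, -8).
  2. Sort the remaining points by polar angle around p₀.
  3. Walk through sorted points, maintaining a stack; pop the top while the last three entries make a non-left turn (cross product ≤ 0).
  4. Final stack is the convex hull in CCW order: (2, -8), (10, -8), (4, 10), (-2, -1).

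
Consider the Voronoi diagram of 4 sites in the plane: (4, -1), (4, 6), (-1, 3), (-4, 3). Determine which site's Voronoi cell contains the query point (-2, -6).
Nearest site = (4, -1)

The Voronoi cell of site s contains exactly those query points closer to s than to any other site. Compute squared distances from q = (-2, -6) to each site:
  (4 − -2)² + (-1 − -6)² = 61
  (-1 − -2)² + (3 − -6)² = 82
  (-4 − -2)² + (3 − -6)² = 85
  (4 − -2)² + (6 − -6)² = 180
Minimum is attained by (4, -1), so q lies in its Voronoi cell.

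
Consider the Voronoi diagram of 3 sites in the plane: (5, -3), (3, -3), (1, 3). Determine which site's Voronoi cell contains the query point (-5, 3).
Nearest site = (1, 3)

The Voronoi cell of site s contains exactly those query points closer to s than to any other site. Compute squared distances from q = (-5, 3) to each site:
  (1 − -5)² + (3 − 3)² = 36
  (3 − -5)² + (-3 − 3)² = 100
  (5 − -5)² + (-3 − 3)² = 136
Minimum is attained by (1, 3), so q lies in its Voronoi cell.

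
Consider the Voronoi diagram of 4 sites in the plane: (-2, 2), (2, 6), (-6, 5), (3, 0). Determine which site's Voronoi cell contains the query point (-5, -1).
Nearest site = (-2, 2)

The Voronoi cell of site s contains exactly those query points closer to s than to any other site. Compute squared distances from q = (-5, -1) to each site:
  (-2 − -5)² + (2 − -1)² = 18
  (-6 − -5)² + (5 − -1)² = 37
  (3 − -5)² + (0 − -1)² = 65
  (2 − -5)² + (6 − -1)² = 98
Minimum is attained by (-2, 2), so q lies in its Voronoi cell.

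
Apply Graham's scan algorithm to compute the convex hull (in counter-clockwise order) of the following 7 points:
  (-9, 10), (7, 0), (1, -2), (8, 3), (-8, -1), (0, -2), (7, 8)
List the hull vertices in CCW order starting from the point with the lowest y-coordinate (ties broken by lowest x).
Hull (CCW) = [(0, -2), (1, -2), (7, 0), (8, 3), (7, 8), (-9, 10), (-8, -1)]

Graham scan procedure:
  1. Find the pivot p₀ = point with lowest y (tie → lowest x): (0, -2).
  2. Sort the remaining points by polar angle around p₀.
  3. Walk through sorted points, maintaining a stack; pop the top while the last three entries make a non-left turn (cross product ≤ 0).
  4. Final stack is the convex hull in CCW order: (0, -2), (1, -2), (7, 0), (8, 3), (7, 8), (-9, 10), (-8, -1).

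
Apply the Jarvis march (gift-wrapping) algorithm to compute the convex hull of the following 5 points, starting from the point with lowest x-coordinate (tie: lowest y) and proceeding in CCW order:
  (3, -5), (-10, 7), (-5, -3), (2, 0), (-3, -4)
Hull (CCW) = [(-10, 7), (-5, -3), (-3, -4), (3, -5), (2, 0)]

Jarvis march: at each step, from the current hull vertex p, select the next vertex q as the point such that every other point lies strictly to the left of (or on) the directed line p → q. (Equivalently: for every other point r, the cross product (q − p) × (r − p) ≥ 0.)
Starting point (lowest x, tie lowest y): (-10, 7). Wrap until returning to start. Resulting hull: (-10, 7), (-5, -3), (-3, -4), (3, -5), (2, 0).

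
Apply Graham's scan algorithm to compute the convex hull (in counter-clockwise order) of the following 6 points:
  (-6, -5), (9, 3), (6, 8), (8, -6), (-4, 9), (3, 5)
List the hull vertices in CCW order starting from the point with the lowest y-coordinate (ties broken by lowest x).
Hull (CCW) = [(8, -6), (9, 3), (6, 8), (-4, 9), (-6, -5)]

Graham scan procedure:
  1. Find the pivot p₀ = point with lowest y (tie → lowest x): (8, -6).
  2. Sort the remaining points by polar angle around p₀.
  3. Walk through sorted points, maintaining a stack; pop the top while the last three entries make a non-left turn (cross product ≤ 0).
  4. Final stack is the convex hull in CCW order: (8, -6), (9, 3), (6, 8), (-4, 9), (-6, -5).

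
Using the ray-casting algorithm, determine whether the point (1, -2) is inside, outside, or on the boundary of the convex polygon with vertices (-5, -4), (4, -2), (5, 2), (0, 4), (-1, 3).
The point (1, -2) lies strictly inside the polygon

Cast a horizontal ray to the right from the query point and count how many polygon edges it crosses (each edge strictly once or zero times, handled with the usual half-open convention). 
Parity of crossings → odd ⇒ inside.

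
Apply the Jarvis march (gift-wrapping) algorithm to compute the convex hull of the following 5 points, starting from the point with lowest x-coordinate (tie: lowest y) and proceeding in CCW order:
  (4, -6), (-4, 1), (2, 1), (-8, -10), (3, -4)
Hull (CCW) = [(-8, -10), (4, -6), (2, 1), (-4, 1)]

Jarvis march: at each step, from the current hull vertex p, select the next vertex q as the point such that every other point lies strictly to the left of (or on) the directed line p → q. (Equivalently: for every other point r, the cross product (q − p) × (r − p) ≥ 0.)
Starting point (lowest x, tie lowest y): (-8, -10). Wrap until returning to start. Resulting hull: (-8, -10), (4, -6), (2, 1), (-4, 1).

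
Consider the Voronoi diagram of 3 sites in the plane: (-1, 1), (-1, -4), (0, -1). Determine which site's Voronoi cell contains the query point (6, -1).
Nearest site = (0, -1)

The Voronoi cell of site s contains exactly those query points closer to s than to any other site. Compute squared distances from q = (6, -1) to each site:
  (0 − 6)² + (-1 − -1)² = 36
  (-1 − 6)² + (1 − -1)² = 53
  (-1 − 6)² + (-4 − -1)² = 58
Minimum is attained by (0, -1), so q lies in its Voronoi cell.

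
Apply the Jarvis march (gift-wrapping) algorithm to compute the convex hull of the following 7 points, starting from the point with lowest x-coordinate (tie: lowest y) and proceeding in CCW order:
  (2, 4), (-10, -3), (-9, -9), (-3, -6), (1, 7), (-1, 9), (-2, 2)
Hull (CCW) = [(-10, -3), (-9, -9), (-3, -6), (2, 4), (1, 7), (-1, 9)]

Jarvis march: at each step, from the current hull vertex p, select the next vertex q as the point such that every other point lies strictly to the left of (or on) the directed line p → q. (Equivalently: for every other point r, the cross product (q − p) × (r − p) ≥ 0.)
Starting point (lowest x, tie lowest y): (-10, -3). Wrap until returning to start. Resulting hull: (-10, -3), (-9, -9), (-3, -6), (2, 4), (1, 7), (-1, 9).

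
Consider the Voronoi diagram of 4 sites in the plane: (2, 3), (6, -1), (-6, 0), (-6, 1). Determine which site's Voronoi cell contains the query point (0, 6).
Nearest site = (2, 3)

The Voronoi cell of site s contains exactly those query points closer to s than to any other site. Compute squared distances from q = (0, 6) to each site:
  (2 − 0)² + (3 − 6)² = 13
  (-6 − 0)² + (1 − 6)² = 61
  (-6 − 0)² + (0 − 6)² = 72
  (6 − 0)² + (-1 − 6)² = 85
Minimum is attained by (2, 3), so q lies in its Voronoi cell.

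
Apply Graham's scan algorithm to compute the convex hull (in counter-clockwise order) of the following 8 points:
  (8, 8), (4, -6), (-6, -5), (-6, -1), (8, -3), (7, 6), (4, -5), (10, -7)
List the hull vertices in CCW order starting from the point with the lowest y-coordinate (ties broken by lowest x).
Hull (CCW) = [(10, -7), (8, 8), (-6, -1), (-6, -5)]

Graham scan procedure:
  1. Find the pivot p₀ = point with lowest y (tie → lowest x): (10, -7).
  2. Sort the remaining points by polar angle around p₀.
  3. Walk through sorted points, maintaining a stack; pop the top while the last three entries make a non-left turn (cross product ≤ 0).
  4. Final stack is the convex hull in CCW order: (10, -7), (8, 8), (-6, -1), (-6, -5).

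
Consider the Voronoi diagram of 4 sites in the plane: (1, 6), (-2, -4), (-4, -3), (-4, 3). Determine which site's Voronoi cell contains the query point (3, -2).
Nearest site = (-2, -4)

The Voronoi cell of site s contains exactly those query points closer to s than to any other site. Compute squared distances from q = (3, -2) to each site:
  (-2 − 3)² + (-4 − -2)² = 29
  (-4 − 3)² + (-3 − -2)² = 50
  (1 − 3)² + (6 − -2)² = 68
  (-4 − 3)² + (3 − -2)² = 74
Minimum is attained by (-2, -4), so q lies in its Voronoi cell.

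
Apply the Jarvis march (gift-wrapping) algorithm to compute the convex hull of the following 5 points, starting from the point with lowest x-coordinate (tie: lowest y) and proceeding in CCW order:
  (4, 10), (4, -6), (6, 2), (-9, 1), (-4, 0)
Hull (CCW) = [(-9, 1), (4, -6), (6, 2), (4, 10)]

Jarvis march: at each step, from the current hull vertex p, select the next vertex q as the point such that every other point lies strictly to the left of (or on) the directed line p → q. (Equivalently: for every other point r, the cross product (q − p) × (r − p) ≥ 0.)
Starting point (lowest x, tie lowest y): (-9, 1). Wrap until returning to start. Resulting hull: (-9, 1), (4, -6), (6, 2), (4, 10).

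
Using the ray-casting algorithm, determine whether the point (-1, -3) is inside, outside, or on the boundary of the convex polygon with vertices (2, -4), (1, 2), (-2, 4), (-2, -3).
The point (-1, -3) lies strictly inside the polygon

Cast a horizontal ray to the right from the query point and count how many polygon edges it crosses (each edge strictly once or zero times, handled with the usual half-open convention). 
Parity of crossings → odd ⇒ inside.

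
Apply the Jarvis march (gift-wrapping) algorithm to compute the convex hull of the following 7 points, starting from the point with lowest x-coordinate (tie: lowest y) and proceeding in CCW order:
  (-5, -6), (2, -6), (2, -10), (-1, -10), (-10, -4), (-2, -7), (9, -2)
Hull (CCW) = [(-10, -4), (-1, -10), (2, -10), (9, -2)]

Jarvis march: at each step, from the current hull vertex p, select the next vertex q as the point such that every other point lies strictly to the left of (or on) the directed line p → q. (Equivalently: for every other point r, the cross product (q − p) × (r − p) ≥ 0.)
Starting point (lowest x, tie lowest y): (-10, -4). Wrap until returning to start. Resulting hull: (-10, -4), (-1, -10), (2, -10), (9, -2).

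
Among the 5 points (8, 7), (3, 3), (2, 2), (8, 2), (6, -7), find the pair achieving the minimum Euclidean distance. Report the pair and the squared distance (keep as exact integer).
Pair = ((3, 3), (2, 2)); squared distance = 2

Compute all C(5, 2) = 10 pairwise squared distances (x_i − x_j)² + (y_i − y_j)². The minimum is 2, attained by the pair ((3, 3), (2, 2)).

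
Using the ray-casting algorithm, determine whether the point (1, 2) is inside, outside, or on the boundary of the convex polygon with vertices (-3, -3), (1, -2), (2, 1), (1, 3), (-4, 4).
The point (1, 2) lies strictly inside the polygon

Cast a horizontal ray to the right from the query point and count how many polygon edges it crosses (each edge strictly once or zero times, handled with the usual half-open convention). 
Parity of crossings → odd ⇒ inside.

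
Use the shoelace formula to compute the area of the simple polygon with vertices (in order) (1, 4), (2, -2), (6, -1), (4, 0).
Area = 10

Shoelace formula: Area = (1/2) |Σ_i (x_i · y_{i+1} − x_{i+1} · y_i)| (indices mod n). Compute each cross term:
  (1)(-2) − (2)(4) = -10
  (2)(-1) − (6)(-2) = 10
  (6)(0) − (4)(-1) = 4
  (4)(4) − (1)(0) = 16
Sum = 20, so (signed) Area = 20/2 = 10, |Area| = 10.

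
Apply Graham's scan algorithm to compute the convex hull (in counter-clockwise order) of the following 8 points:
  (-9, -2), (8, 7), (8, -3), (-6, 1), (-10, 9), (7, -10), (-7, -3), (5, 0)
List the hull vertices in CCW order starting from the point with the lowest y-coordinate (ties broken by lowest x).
Hull (CCW) = [(7, -10), (8, -3), (8, 7), (-10, 9), (-9, -2)]

Graham scan procedure:
  1. Find the pivot p₀ = point with lowest y (tie → lowest x): (7, -10).
  2. Sort the remaining points by polar angle around p₀.
  3. Walk through sorted points, maintaining a stack; pop the top while the last three entries make a non-left turn (cross product ≤ 0).
  4. Final stack is the convex hull in CCW order: (7, -10), (8, -3), (8, 7), (-10, 9), (-9, -2).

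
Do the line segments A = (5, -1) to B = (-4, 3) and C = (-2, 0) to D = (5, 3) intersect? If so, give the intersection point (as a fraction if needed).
Yes; intersection at (23/55, 57/55) (t = 28/55 on AB, s = 19/55 on CD)

Parametrize AB as A + t(B − A) = (5 + -9 t, -1 + 4 t) and CD as C + s(D − C) = (-2 + 7 s, 0 + 3 s). Solve the linear system for (t, s). Determinant = 55 ≠ 0, so a unique intersection of the containing lines exists. Solution: t = 28/55, s = 19/55 — both in [0, 1], so the segments cross. Intersection point: (23/55, 57/55).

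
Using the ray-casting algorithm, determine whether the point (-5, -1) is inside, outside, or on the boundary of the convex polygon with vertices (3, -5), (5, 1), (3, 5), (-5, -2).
The point (-5, -1) lies strictly outside the polygon

Cast a horizontal ray to the right from the query point and count how many polygon edges it crosses (each edge strictly once or zero times, handled with the usual half-open convention). 
Parity of crossings → even ⇒ outside.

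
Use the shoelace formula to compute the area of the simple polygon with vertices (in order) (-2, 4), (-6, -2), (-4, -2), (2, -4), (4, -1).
Area = 40

Shoelace formula: Area = (1/2) |Σ_i (x_i · y_{i+1} − x_{i+1} · y_i)| (indices mod n). Compute each cross term:
  (-2)(-2) − (-6)(4) = 28
  (-6)(-2) − (-4)(-2) = 4
  (-4)(-4) − (2)(-2) = 20
  (2)(-1) − (4)(-4) = 14
  (4)(4) − (-2)(-1) = 14
Sum = 80, so (signed) Area = 80/2 = 40, |Area| = 40.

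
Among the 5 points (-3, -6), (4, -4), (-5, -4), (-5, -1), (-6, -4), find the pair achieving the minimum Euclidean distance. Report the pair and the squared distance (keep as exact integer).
Pair = ((-5, -4), (-6, -4)); squared distance = 1

Compute all C(5, 2) = 10 pairwise squared distances (x_i − x_j)² + (y_i − y_j)². The minimum is 1, attained by the pair ((-5, -4), (-6, -4)).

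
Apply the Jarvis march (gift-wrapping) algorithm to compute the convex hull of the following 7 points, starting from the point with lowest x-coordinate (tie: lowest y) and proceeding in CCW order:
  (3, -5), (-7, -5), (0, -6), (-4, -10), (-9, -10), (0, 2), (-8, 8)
Hull (CCW) = [(-9, -10), (-4, -10), (3, -5), (0, 2), (-8, 8)]

Jarvis march: at each step, from the current hull vertex p, select the next vertex q as the point such that every other point lies strictly to the left of (or on) the directed line p → q. (Equivalently: for every other point r, the cross product (q − p) × (r − p) ≥ 0.)
Starting point (lowest x, tie lowest y): (-9, -10). Wrap until returning to start. Resulting hull: (-9, -10), (-4, -10), (3, -5), (0, 2), (-8, 8).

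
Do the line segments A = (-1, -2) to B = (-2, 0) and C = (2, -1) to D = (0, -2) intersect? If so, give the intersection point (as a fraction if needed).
No (intersection of containing lines falls outside at least one segment)

Parametrize and solve: t = -1/5, s = 7/5. At least one of these is outside [0, 1], so the segments do not intersect.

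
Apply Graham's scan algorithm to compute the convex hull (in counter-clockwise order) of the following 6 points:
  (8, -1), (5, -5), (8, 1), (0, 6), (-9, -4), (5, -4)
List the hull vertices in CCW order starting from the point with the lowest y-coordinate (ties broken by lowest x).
Hull (CCW) = [(5, -5), (8, -1), (8, 1), (0, 6), (-9, -4)]

Graham scan procedure:
  1. Find the pivot p₀ = point with lowest y (tie → lowest x): (5, -5).
  2. Sort the remaining points by polar angle around p₀.
  3. Walk through sorted points, maintaining a stack; pop the top while the last three entries make a non-left turn (cross product ≤ 0).
  4. Final stack is the convex hull in CCW order: (5, -5), (8, -1), (8, 1), (0, 6), (-9, -4).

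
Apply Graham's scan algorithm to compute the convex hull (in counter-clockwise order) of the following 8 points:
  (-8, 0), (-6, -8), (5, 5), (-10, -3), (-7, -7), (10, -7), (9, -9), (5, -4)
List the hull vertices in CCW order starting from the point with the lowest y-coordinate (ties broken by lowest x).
Hull (CCW) = [(9, -9), (10, -7), (5, 5), (-8, 0), (-10, -3), (-7, -7), (-6, -8)]

Graham scan procedure:
  1. Find the pivot p₀ = point with lowest y (tie → lowest x): (9, -9).
  2. Sort the remaining points by polar angle around p₀.
  3. Walk through sorted points, maintaining a stack; pop the top while the last three entries make a non-left turn (cross product ≤ 0).
  4. Final stack is the convex hull in CCW order: (9, -9), (10, -7), (5, 5), (-8, 0), (-10, -3), (-7, -7), (-6, -8).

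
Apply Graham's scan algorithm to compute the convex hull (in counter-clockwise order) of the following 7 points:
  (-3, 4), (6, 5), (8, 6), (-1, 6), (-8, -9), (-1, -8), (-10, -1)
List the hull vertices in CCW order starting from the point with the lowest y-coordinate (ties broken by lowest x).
Hull (CCW) = [(-8, -9), (-1, -8), (8, 6), (-1, 6), (-10, -1)]

Graham scan procedure:
  1. Find the pivot p₀ = point with lowest y (tie → lowest x): (-8, -9).
  2. Sort the remaining points by polar angle around p₀.
  3. Walk through sorted points, maintaining a stack; pop the top while the last three entries make a non-left turn (cross product ≤ 0).
  4. Final stack is the convex hull in CCW order: (-8, -9), (-1, -8), (8, 6), (-1, 6), (-10, -1).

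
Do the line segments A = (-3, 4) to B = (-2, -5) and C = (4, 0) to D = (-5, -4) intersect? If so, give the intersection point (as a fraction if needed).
Yes; intersection at (-191/85, -236/85) (t = 64/85 on AB, s = 59/85 on CD)

Parametrize AB as A + t(B − A) = (-3 + 1 t, 4 + -9 t) and CD as C + s(D − C) = (4 + -9 s, 0 + -4 s). Solve the linear system for (t, s). Determinant = 85 ≠ 0, so a unique intersection of the containing lines exists. Solution: t = 64/85, s = 59/85 — both in [0, 1], so the segments cross. Intersection point: (-191/85, -236/85).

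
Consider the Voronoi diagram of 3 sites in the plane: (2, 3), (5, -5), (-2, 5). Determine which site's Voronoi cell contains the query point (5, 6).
Nearest site = (2, 3)

The Voronoi cell of site s contains exactly those query points closer to s than to any other site. Compute squared distances from q = (5, 6) to each site:
  (2 − 5)² + (3 − 6)² = 18
  (-2 − 5)² + (5 − 6)² = 50
  (5 − 5)² + (-5 − 6)² = 121
Minimum is attained by (2, 3), so q lies in its Voronoi cell.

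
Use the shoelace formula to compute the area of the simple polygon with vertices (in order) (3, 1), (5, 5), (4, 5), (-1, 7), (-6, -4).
Area = 50

Shoelace formula: Area = (1/2) |Σ_i (x_i · y_{i+1} − x_{i+1} · y_i)| (indices mod n). Compute each cross term:
  (3)(5) − (5)(1) = 10
  (5)(5) − (4)(5) = 5
  (4)(7) − (-1)(5) = 33
  (-1)(-4) − (-6)(7) = 46
  (-6)(1) − (3)(-4) = 6
Sum = 100, so (signed) Area = 100/2 = 50, |Area| = 50.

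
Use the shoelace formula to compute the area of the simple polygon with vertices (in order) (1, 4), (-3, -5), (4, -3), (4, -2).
Area = 29

Shoelace formula: Area = (1/2) |Σ_i (x_i · y_{i+1} − x_{i+1} · y_i)| (indices mod n). Compute each cross term:
  (1)(-5) − (-3)(4) = 7
  (-3)(-3) − (4)(-5) = 29
  (4)(-2) − (4)(-3) = 4
  (4)(4) − (1)(-2) = 18
Sum = 58, so (signed) Area = 58/2 = 29, |Area| = 29.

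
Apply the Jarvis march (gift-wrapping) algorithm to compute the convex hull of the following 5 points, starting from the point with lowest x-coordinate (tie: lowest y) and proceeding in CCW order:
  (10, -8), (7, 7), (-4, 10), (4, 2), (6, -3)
Hull (CCW) = [(-4, 10), (6, -3), (10, -8), (7, 7)]

Jarvis march: at each step, from the current hull vertex p, select the next vertex q as the point such that every other point lies strictly to the left of (or on) the directed line p → q. (Equivalently: for every other point r, the cross product (q − p) × (r − p) ≥ 0.)
Starting point (lowest x, tie lowest y): (-4, 10). Wrap until returning to start. Resulting hull: (-4, 10), (6, -3), (10, -8), (7, 7).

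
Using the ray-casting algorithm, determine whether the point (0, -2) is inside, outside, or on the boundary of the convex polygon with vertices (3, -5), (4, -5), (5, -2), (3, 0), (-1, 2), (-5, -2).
The point (0, -2) lies strictly inside the polygon

Cast a horizontal ray to the right from the query point and count how many polygon edges it crosses (each edge strictly once or zero times, handled with the usual half-open convention). 
Parity of crossings → odd ⇒ inside.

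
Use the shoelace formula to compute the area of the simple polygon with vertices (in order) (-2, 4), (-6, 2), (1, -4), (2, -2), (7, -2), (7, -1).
Area = 91/2

Shoelace formula: Area = (1/2) |Σ_i (x_i · y_{i+1} − x_{i+1} · y_i)| (indices mod n). Compute each cross term:
  (-2)(2) − (-6)(4) = 20
  (-6)(-4) − (1)(2) = 22
  (1)(-2) − (2)(-4) = 6
  (2)(-2) − (7)(-2) = 10
  (7)(-1) − (7)(-2) = 7
  (7)(4) − (-2)(-1) = 26
Sum = 91, so (signed) Area = 91/2 = 91/2, |Area| = 91/2.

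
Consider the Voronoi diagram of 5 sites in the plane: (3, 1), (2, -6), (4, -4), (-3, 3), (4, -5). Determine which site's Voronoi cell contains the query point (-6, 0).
Nearest site = (-3, 3)

The Voronoi cell of site s contains exactly those query points closer to s than to any other site. Compute squared distances from q = (-6, 0) to each site:
  (-3 − -6)² + (3 − 0)² = 18
  (3 − -6)² + (1 − 0)² = 82
  (2 − -6)² + (-6 − 0)² = 100
  (4 − -6)² + (-4 − 0)² = 116
  (4 − -6)² + (-5 − 0)² = 125
Minimum is attained by (-3, 3), so q lies in its Voronoi cell.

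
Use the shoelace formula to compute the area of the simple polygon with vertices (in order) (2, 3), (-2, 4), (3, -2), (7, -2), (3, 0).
Area = 29/2

Shoelace formula: Area = (1/2) |Σ_i (x_i · y_{i+1} − x_{i+1} · y_i)| (indices mod n). Compute each cross term:
  (2)(4) − (-2)(3) = 14
  (-2)(-2) − (3)(4) = -8
  (3)(-2) − (7)(-2) = 8
  (7)(0) − (3)(-2) = 6
  (3)(3) − (2)(0) = 9
Sum = 29, so (signed) Area = 29/2 = 29/2, |Area| = 29/2.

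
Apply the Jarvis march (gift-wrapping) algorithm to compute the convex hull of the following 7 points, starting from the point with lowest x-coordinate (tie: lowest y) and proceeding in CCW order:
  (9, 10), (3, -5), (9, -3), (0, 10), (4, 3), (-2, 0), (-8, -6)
Hull (CCW) = [(-8, -6), (3, -5), (9, -3), (9, 10), (0, 10)]

Jarvis march: at each step, from the current hull vertex p, select the next vertex q as the point such that every other point lies strictly to the left of (or on) the directed line p → q. (Equivalently: for every other point r, the cross product (q − p) × (r − p) ≥ 0.)
Starting point (lowest x, tie lowest y): (-8, -6). Wrap until returning to start. Resulting hull: (-8, -6), (3, -5), (9, -3), (9, 10), (0, 10).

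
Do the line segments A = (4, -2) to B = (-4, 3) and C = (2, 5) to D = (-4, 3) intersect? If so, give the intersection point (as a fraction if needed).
Yes; intersection at (-4, 3) (t = 1 on AB, s = 1 on CD)

Parametrize AB as A + t(B − A) = (4 + -8 t, -2 + 5 t) and CD as C + s(D − C) = (2 + -6 s, 5 + -2 s). Solve the linear system for (t, s). Determinant = -46 ≠ 0, so a unique intersection of the containing lines exists. Solution: t = 1, s = 1 — both in [0, 1], so the segments cross. Intersection point: (-4, 3).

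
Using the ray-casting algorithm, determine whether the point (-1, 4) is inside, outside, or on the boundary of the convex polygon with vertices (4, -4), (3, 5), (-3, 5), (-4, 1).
The point (-1, 4) lies strictly inside the polygon

Cast a horizontal ray to the right from the query point and count how many polygon edges it crosses (each edge strictly once or zero times, handled with the usual half-open convention). 
Parity of crossings → odd ⇒ inside.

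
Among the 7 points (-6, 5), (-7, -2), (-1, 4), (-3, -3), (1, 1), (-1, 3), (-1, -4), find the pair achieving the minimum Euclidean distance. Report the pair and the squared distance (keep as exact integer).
Pair = ((-1, 4), (-1, 3)); squared distance = 1

Compute all C(7, 2) = 21 pairwise squared distances (x_i − x_j)² + (y_i − y_j)². The minimum is 1, attained by the pair ((-1, 4), (-1, 3)).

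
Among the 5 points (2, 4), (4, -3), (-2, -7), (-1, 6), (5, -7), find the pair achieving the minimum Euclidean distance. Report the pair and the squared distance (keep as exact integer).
Pair = ((2, 4), (-1, 6)); squared distance = 13

Compute all C(5, 2) = 10 pairwise squared distances (x_i − x_j)² + (y_i − y_j)². The minimum is 13, attained by the pair ((2, 4), (-1, 6)).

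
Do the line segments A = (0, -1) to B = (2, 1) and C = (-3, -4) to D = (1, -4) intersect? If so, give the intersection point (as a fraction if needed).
No (intersection of containing lines falls outside at least one segment)

Parametrize and solve: t = -3/2, s = 0. At least one of these is outside [0, 1], so the segments do not intersect.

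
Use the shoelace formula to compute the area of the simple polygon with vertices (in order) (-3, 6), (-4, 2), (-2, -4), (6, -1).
Area = 97/2

Shoelace formula: Area = (1/2) |Σ_i (x_i · y_{i+1} − x_{i+1} · y_i)| (indices mod n). Compute each cross term:
  (-3)(2) − (-4)(6) = 18
  (-4)(-4) − (-2)(2) = 20
  (-2)(-1) − (6)(-4) = 26
  (6)(6) − (-3)(-1) = 33
Sum = 97, so (signed) Area = 97/2 = 97/2, |Area| = 97/2.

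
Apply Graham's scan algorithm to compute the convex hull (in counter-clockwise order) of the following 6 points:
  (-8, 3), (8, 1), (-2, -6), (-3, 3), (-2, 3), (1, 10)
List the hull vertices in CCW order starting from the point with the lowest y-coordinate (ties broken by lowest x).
Hull (CCW) = [(-2, -6), (8, 1), (1, 10), (-8, 3)]

Graham scan procedure:
  1. Find the pivot p₀ = point with lowest y (tie → lowest x): (-2, -6).
  2. Sort the remaining points by polar angle around p₀.
  3. Walk through sorted points, maintaining a stack; pop the top while the last three entries make a non-left turn (cross product ≤ 0).
  4. Final stack is the convex hull in CCW order: (-2, -6), (8, 1), (1, 10), (-8, 3).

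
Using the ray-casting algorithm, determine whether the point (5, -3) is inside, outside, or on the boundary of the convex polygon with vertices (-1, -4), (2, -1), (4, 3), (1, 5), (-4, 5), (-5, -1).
The point (5, -3) lies strictly outside the polygon

Cast a horizontal ray to the right from the query point and count how many polygon edges it crosses (each edge strictly once or zero times, handled with the usual half-open convention). 
Parity of crossings → even ⇒ outside.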